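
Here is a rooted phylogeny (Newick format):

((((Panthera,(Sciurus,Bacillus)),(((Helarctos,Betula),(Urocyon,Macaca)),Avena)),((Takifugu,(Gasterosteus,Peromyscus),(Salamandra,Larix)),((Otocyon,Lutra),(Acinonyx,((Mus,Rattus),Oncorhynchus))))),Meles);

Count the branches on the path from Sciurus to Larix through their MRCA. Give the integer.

8

The MRCA of Sciurus and Larix is the node subtending (((Panthera,(Sciurus,Bacillus)),(((Helarctos,Betula),(Urocyon,Macaca)),Avena)),((Takifugu,(Gasterosteus,Peromyscus),(Salamandra,Larix)),((Otocyon,Lutra),(Acinonyx,((Mus,Rattus),Oncorhynchus))))).
From Sciurus up to that node: 4 branches. From Larix up to the same node: 4 branches. Total: 4 + 4 = 8.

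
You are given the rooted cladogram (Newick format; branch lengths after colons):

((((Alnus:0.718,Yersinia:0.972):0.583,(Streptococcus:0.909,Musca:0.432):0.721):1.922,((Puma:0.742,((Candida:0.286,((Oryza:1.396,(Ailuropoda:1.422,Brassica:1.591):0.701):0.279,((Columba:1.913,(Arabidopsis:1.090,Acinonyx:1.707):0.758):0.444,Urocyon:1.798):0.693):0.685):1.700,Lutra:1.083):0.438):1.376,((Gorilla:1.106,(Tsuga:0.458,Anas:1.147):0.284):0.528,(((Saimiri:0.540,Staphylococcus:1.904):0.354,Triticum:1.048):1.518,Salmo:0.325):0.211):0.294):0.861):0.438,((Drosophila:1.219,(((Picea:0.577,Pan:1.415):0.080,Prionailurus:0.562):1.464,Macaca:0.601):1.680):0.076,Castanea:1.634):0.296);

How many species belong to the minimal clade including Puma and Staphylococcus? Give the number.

17

The MRCA of Puma and Staphylococcus is the node subtending ((Puma,((Candida,((Oryza,(Ailuropoda,Brassica)),((Columba,(Arabidopsis,Acinonyx)),Urocyon))),Lutra)),((Gorilla,(Tsuga,Anas)),(((Saimiri,Staphylococcus),Triticum),Salmo))).
That clade contains 17 terminal taxa: Acinonyx, Ailuropoda, Anas, Arabidopsis, Brassica, Candida, Columba, Gorilla, Lutra, Oryza, Puma, Saimiri, Salmo, Staphylococcus, Triticum, Tsuga, Urocyon.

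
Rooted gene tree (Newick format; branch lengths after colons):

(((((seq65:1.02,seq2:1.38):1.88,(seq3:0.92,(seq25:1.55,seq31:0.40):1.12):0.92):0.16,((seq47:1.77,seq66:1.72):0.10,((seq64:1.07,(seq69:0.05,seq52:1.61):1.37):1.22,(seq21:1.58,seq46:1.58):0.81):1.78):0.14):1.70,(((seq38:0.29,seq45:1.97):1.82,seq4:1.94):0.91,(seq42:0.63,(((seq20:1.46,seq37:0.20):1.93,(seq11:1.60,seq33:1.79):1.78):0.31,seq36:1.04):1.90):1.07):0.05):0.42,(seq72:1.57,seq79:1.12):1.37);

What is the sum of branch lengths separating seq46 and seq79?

The path runs seq46 → … → MRCA → … → seq79; the MRCA is the root of the tree.
Branch lengths along that path: 1.58 + 0.81 + 1.78 + 0.14 + 1.70 + 0.42 + 1.37 + 1.12 = 8.92.

8.92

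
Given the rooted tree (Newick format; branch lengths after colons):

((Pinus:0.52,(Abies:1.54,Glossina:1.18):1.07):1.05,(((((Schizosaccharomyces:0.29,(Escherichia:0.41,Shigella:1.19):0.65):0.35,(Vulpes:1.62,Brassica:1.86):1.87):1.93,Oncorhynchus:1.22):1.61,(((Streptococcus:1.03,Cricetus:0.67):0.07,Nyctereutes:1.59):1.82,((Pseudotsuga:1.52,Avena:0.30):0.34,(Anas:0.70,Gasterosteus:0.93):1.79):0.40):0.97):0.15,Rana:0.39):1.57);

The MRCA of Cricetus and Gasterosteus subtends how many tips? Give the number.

7

The MRCA of Cricetus and Gasterosteus is the node subtending (((Streptococcus,Cricetus),Nyctereutes),((Pseudotsuga,Avena),(Anas,Gasterosteus))).
That clade contains 7 terminal taxa: Anas, Avena, Cricetus, Gasterosteus, Nyctereutes, Pseudotsuga, Streptococcus.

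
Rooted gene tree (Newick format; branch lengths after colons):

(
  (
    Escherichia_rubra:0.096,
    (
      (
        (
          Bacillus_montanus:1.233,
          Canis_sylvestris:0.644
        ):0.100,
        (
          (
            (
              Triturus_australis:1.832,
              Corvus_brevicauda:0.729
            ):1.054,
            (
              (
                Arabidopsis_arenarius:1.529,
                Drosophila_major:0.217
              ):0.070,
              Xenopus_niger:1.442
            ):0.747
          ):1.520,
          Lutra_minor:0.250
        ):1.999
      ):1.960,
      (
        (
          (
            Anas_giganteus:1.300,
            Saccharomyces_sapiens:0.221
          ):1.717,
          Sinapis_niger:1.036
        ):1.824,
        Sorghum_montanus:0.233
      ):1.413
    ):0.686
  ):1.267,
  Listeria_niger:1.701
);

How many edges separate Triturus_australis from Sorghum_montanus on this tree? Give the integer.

The MRCA of Triturus_australis and Sorghum_montanus is the node subtending (((Bacillus_montanus,Canis_sylvestris),(((Triturus_australis,Corvus_brevicauda),((Arabidopsis_arenarius,Drosophila_major),Xenopus_niger)),Lutra_minor)),(((Anas_giganteus,Saccharomyces_sapiens),Sinapis_niger),Sorghum_montanus)).
From Triturus_australis up to that node: 5 branches. From Sorghum_montanus up to the same node: 2 branches. Total: 5 + 2 = 7.

7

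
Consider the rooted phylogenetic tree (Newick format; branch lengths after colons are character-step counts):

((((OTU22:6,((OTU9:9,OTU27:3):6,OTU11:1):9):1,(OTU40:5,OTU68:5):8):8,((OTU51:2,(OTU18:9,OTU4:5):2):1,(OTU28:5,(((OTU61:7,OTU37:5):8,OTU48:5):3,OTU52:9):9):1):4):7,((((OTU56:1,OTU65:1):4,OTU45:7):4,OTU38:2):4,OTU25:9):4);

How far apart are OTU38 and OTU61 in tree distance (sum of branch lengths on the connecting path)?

49

The path runs OTU38 → … → MRCA → … → OTU61; the MRCA is the root of the tree.
Branch lengths along that path: 2 + 4 + 4 + 7 + 4 + 1 + 9 + 3 + 8 + 7 = 49.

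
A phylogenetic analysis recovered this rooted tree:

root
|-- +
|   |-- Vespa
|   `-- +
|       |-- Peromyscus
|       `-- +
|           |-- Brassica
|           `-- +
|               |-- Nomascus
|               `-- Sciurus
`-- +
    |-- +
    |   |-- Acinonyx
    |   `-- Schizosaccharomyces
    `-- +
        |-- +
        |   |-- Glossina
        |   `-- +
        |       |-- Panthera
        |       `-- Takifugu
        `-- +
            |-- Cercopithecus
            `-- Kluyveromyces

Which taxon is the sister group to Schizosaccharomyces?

Acinonyx

Schizosaccharomyces attaches to the tree at the node subtending (Acinonyx,Schizosaccharomyces).
The other lineage descending from that same node — the sister group — is the single tip Acinonyx.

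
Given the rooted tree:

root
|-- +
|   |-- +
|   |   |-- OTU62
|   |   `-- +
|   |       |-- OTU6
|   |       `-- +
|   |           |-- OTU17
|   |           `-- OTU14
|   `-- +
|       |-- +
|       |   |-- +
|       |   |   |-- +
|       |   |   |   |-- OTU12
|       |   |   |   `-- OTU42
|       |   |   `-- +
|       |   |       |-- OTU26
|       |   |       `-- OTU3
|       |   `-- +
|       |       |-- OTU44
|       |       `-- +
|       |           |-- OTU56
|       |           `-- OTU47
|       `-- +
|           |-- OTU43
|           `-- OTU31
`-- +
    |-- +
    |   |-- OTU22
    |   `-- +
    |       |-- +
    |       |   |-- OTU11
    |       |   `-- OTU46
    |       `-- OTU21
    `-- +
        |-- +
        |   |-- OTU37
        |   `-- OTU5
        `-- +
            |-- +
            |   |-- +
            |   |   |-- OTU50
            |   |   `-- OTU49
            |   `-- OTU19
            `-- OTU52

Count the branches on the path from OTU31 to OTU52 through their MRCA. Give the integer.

8

The MRCA of OTU31 and OTU52 is the root of the tree.
From OTU31 up to that node: 4 branches. From OTU52 up to the same node: 4 branches. Total: 4 + 4 = 8.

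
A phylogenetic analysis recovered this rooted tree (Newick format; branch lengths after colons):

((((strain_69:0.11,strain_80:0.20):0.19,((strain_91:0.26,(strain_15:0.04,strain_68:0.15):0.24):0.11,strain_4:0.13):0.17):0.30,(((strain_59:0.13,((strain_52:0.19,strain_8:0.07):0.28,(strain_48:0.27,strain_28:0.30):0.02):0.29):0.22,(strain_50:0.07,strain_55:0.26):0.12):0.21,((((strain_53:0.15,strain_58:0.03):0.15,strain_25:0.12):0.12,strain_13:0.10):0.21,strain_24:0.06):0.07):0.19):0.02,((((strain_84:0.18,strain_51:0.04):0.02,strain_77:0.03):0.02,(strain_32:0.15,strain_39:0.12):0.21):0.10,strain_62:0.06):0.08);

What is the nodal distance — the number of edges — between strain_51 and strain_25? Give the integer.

11

The MRCA of strain_51 and strain_25 is the root of the tree.
From strain_51 up to that node: 5 branches. From strain_25 up to the same node: 6 branches. Total: 5 + 6 = 11.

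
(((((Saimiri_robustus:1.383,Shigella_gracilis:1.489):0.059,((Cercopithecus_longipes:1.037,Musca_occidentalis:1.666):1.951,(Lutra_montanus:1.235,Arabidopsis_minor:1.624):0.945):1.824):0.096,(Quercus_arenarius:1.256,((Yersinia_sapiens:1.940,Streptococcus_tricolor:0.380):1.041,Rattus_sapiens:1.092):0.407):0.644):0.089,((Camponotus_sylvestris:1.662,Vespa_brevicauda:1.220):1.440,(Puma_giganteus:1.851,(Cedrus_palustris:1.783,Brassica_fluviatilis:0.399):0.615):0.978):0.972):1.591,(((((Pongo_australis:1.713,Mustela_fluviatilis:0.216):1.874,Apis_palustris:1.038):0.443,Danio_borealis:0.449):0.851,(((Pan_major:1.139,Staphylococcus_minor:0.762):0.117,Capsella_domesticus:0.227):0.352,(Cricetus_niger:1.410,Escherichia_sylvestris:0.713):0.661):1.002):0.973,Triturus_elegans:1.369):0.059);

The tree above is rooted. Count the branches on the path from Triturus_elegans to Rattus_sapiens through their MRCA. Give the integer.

The MRCA of Triturus_elegans and Rattus_sapiens is the root of the tree.
From Triturus_elegans up to that node: 2 branches. From Rattus_sapiens up to the same node: 5 branches. Total: 2 + 5 = 7.

7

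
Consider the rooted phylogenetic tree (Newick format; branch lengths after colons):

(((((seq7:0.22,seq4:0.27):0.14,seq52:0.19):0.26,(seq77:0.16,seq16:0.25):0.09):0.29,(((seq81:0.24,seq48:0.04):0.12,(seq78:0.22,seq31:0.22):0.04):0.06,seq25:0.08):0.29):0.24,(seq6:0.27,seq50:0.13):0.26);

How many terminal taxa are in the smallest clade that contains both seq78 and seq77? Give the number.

The MRCA of seq78 and seq77 is the node subtending ((((seq7,seq4),seq52),(seq77,seq16)),(((seq81,seq48),(seq78,seq31)),seq25)).
That clade contains 10 terminal taxa: seq16, seq25, seq31, seq4, seq48, seq52, seq7, seq77, seq78, seq81.

10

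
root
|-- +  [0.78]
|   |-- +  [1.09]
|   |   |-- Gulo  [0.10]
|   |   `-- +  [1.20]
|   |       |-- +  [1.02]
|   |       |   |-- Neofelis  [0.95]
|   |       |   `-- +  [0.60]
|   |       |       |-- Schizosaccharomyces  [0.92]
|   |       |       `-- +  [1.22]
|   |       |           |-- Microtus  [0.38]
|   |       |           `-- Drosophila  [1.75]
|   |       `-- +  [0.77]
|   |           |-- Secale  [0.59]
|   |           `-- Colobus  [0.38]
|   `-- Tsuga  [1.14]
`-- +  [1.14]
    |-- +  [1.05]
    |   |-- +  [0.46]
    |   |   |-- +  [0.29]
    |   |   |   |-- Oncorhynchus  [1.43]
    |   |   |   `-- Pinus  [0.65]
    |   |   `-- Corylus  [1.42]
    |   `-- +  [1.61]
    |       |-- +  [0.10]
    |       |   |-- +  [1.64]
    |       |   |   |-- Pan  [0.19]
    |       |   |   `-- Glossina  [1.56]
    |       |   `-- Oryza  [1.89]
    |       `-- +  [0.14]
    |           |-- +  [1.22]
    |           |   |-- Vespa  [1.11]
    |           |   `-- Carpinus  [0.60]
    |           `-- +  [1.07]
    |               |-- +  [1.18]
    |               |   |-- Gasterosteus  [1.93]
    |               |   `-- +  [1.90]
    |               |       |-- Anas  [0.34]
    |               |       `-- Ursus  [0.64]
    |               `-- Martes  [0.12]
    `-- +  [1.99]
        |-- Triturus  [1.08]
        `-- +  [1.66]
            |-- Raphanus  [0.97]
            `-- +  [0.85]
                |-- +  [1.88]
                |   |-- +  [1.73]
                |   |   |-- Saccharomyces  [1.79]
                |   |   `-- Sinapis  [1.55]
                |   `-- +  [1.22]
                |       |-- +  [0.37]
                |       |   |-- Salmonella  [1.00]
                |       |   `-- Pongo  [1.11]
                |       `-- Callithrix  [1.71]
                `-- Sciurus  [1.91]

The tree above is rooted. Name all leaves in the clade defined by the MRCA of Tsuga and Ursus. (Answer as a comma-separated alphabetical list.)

Anas, Callithrix, Carpinus, Colobus, Corylus, Drosophila, Gasterosteus, Glossina, Gulo, Martes, Microtus, Neofelis, Oncorhynchus, Oryza, Pan, Pinus, Pongo, Raphanus, Saccharomyces, Salmonella, Schizosaccharomyces, Sciurus, Secale, Sinapis, Triturus, Tsuga, Ursus, Vespa

Tracing Tsuga: it sits inside ((Gulo,((Neofelis,(Schizosaccharomyces,(Microtus,Drosophila))),(Secale,Colobus))),Tsuga).
Tracing Ursus: it sits inside (Anas,Ursus).
The smallest clade enclosing both is the whole tree (their MRCA is the root), so the answer is all 28 tips in alphabetical order.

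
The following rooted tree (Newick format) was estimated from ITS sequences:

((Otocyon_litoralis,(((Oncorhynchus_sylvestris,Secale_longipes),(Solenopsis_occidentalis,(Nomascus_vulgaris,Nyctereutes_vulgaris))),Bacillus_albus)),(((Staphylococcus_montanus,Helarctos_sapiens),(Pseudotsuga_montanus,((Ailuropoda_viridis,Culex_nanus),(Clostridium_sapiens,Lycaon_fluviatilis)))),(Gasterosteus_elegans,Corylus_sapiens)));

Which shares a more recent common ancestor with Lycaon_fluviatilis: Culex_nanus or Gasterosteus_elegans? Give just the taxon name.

The MRCA of Lycaon_fluviatilis and Culex_nanus subtends ((Ailuropoda_viridis,Culex_nanus),(Clostridium_sapiens,Lycaon_fluviatilis)) (4 taxa).
The MRCA of Lycaon_fluviatilis and Gasterosteus_elegans subtends (((Staphylococcus_montanus,Helarctos_sapiens),(Pseudotsuga_montanus,((Ailuropoda_viridis,Culex_nanus),(Clostridium_sapiens,Lycaon_fluviatilis)))),(Gasterosteus_elegans,Corylus_sapiens)) (9 taxa).
The first is nested inside the second, so Lycaon_fluviatilis shares a more recent common ancestor with Culex_nanus.

Culex_nanus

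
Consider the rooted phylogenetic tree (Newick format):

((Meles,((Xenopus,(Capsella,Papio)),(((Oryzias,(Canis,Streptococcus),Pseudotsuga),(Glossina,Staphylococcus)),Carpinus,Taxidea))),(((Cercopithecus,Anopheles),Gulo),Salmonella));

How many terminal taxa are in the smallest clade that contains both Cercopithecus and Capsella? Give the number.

16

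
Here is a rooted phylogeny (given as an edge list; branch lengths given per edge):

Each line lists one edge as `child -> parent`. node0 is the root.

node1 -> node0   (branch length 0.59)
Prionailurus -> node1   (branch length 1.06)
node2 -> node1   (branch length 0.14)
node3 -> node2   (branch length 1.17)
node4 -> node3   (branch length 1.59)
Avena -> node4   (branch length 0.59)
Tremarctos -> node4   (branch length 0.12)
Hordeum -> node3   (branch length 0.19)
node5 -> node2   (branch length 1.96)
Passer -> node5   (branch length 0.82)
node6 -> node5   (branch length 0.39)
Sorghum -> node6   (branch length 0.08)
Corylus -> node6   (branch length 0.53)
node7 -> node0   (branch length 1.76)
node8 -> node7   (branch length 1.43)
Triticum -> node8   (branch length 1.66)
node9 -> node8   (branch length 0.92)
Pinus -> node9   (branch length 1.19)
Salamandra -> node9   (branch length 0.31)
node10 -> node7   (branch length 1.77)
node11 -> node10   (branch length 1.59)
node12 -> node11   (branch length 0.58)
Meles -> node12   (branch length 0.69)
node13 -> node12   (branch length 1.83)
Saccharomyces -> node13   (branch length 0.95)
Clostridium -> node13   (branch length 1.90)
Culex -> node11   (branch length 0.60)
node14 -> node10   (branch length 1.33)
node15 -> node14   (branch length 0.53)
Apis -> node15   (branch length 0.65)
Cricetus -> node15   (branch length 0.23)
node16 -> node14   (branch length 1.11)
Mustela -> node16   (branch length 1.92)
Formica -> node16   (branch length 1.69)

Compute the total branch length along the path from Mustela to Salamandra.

The path runs Mustela → … → MRCA → … → Salamandra; the MRCA is the node subtending ((Triticum,(Pinus,Salamandra)),(((Meles,(Saccharomyces,Clostridium)),Culex),((Apis,Cricetus),(Mustela,Formica)))).
Branch lengths along that path: 1.92 + 1.11 + 1.33 + 1.77 + 1.43 + 0.92 + 0.31 = 8.79.

8.79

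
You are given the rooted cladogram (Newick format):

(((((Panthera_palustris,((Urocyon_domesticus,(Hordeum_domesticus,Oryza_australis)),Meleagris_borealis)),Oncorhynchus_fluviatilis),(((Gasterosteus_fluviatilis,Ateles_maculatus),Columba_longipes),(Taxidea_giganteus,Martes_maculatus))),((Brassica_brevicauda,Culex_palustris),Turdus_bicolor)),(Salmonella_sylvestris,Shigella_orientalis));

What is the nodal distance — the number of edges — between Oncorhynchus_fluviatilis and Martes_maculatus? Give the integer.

5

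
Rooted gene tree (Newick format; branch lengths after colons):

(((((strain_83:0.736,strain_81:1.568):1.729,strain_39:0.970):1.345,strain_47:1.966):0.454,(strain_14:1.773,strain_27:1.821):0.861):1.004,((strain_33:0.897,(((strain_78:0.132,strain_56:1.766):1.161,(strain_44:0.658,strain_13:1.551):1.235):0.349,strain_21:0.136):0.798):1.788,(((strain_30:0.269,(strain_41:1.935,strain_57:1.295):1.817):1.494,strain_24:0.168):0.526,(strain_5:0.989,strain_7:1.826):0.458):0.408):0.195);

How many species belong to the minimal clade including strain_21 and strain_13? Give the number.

5

The MRCA of strain_21 and strain_13 is the node subtending (((strain_78,strain_56),(strain_44,strain_13)),strain_21).
That clade contains 5 terminal taxa: strain_13, strain_21, strain_44, strain_56, strain_78.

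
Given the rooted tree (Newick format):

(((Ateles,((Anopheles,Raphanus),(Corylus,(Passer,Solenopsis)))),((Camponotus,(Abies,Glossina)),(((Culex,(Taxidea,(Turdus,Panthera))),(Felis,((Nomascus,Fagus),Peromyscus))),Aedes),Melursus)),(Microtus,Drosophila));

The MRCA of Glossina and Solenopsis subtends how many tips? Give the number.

19

The MRCA of Glossina and Solenopsis is the node subtending ((Ateles,((Anopheles,Raphanus),(Corylus,(Passer,Solenopsis)))),((Camponotus,(Abies,Glossina)),(((Culex,(Taxidea,(Turdus,Panthera))),(Felis,((Nomascus,Fagus),Peromyscus))),Aedes),Melursus)).
That clade contains 19 terminal taxa: Abies, Aedes, Anopheles, Ateles, Camponotus, Corylus, Culex, Fagus, Felis, Glossina, Melursus, Nomascus, Panthera, Passer, Peromyscus, Raphanus, Solenopsis, Taxidea, Turdus.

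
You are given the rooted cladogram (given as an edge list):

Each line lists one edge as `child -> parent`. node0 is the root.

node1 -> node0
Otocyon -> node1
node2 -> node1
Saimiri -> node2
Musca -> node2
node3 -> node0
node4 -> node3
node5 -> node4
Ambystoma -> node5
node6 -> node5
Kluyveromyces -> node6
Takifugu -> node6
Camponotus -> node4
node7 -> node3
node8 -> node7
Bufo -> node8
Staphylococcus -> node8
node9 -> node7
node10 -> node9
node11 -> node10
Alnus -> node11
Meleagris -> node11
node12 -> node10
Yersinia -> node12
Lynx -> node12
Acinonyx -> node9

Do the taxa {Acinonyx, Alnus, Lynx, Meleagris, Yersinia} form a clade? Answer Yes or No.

Yes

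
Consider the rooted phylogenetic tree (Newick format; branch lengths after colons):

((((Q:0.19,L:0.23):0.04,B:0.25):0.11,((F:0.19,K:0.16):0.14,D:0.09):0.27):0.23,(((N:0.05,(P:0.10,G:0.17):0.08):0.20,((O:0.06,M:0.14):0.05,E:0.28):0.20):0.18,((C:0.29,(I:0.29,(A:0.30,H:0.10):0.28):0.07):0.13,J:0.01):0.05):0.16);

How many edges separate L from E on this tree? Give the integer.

The MRCA of L and E is the root of the tree.
From L up to that node: 4 branches. From E up to the same node: 4 branches. Total: 4 + 4 = 8.

8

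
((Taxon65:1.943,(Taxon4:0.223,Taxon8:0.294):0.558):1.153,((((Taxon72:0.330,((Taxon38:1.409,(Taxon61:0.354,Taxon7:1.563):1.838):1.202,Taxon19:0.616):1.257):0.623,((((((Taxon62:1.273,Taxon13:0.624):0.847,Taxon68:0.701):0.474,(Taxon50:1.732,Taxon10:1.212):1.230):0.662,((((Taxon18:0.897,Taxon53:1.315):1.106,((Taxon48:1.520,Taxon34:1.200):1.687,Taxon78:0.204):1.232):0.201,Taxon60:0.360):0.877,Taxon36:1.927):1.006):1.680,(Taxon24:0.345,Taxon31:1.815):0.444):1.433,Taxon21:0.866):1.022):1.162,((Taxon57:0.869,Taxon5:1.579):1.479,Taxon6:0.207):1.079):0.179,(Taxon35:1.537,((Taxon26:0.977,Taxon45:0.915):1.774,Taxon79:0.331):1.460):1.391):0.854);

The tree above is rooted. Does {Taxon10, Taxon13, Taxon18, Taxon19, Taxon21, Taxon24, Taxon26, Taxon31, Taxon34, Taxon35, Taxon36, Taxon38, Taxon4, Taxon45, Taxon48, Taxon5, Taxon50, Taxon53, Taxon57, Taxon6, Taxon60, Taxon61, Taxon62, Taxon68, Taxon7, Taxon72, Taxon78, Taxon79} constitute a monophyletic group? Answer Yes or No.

The MRCA of the listed taxa is the root, so the smallest clade containing them is the whole tree.
That clade also contains Taxon65, Taxon8, which are not in the proposed group, so the group is not monophyletic.

No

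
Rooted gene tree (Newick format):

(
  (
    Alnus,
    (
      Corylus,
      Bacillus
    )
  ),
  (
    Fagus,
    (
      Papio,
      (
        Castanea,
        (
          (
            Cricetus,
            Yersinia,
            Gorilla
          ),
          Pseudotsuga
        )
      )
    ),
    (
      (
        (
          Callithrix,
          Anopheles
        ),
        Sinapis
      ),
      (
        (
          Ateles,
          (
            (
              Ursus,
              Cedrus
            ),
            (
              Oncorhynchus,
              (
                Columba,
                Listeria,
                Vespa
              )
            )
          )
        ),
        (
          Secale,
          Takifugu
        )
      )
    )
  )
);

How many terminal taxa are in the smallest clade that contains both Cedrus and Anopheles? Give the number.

The MRCA of Cedrus and Anopheles is the node subtending (((Callithrix,Anopheles),Sinapis),((Ateles,((Ursus,Cedrus),(Oncorhynchus,(Columba,Listeria,Vespa)))),(Secale,Takifugu))).
That clade contains 12 terminal taxa: Anopheles, Ateles, Callithrix, Cedrus, Columba, Listeria, Oncorhynchus, Secale, Sinapis, Takifugu, Ursus, Vespa.

12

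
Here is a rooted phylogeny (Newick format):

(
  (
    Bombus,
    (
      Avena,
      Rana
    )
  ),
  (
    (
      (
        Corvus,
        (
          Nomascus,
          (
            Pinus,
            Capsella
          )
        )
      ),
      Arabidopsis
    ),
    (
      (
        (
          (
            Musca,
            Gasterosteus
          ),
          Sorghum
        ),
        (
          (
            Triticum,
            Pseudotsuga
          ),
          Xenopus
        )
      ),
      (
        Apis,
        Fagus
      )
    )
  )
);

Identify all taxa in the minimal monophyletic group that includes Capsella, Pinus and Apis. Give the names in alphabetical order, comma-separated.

Apis, Arabidopsis, Capsella, Corvus, Fagus, Gasterosteus, Musca, Nomascus, Pinus, Pseudotsuga, Sorghum, Triticum, Xenopus

Tracing Capsella: it sits inside (Pinus,Capsella).
Tracing Pinus: it sits inside (Pinus,Capsella).
Tracing Apis: it sits inside (Apis,Fagus).
The smallest clade enclosing all 3 is (((Corvus,(Nomascus,(Pinus,Capsella))),Arabidopsis),((((Musca,Gasterosteus),Sorghum),((Triticum,Pseudotsuga),Xenopus)),(Apis,Fagus))); the answer is its 13 terminal taxa in alphabetical order.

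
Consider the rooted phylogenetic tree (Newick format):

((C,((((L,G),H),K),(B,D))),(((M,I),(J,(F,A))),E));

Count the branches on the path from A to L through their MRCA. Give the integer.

11

The MRCA of A and L is the root of the tree.
From A up to that node: 5 branches. From L up to the same node: 6 branches. Total: 5 + 6 = 11.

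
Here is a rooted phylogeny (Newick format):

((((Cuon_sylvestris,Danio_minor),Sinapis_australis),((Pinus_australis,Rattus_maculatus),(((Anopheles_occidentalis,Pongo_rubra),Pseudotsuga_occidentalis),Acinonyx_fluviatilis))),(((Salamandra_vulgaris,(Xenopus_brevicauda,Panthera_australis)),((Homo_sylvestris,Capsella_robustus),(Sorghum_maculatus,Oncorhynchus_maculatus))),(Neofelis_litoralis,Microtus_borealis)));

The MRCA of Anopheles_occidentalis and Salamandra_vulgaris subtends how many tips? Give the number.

18

The MRCA of Anopheles_occidentalis and Salamandra_vulgaris is the root, so the clade is the entire tree.
That clade contains 18 terminal taxa: Acinonyx_fluviatilis, Anopheles_occidentalis, Capsella_robustus, Cuon_sylvestris, Danio_minor, Homo_sylvestris, Microtus_borealis, Neofelis_litoralis, Oncorhynchus_maculatus, Panthera_australis, Pinus_australis, Pongo_rubra, Pseudotsuga_occidentalis, Rattus_maculatus, Salamandra_vulgaris, Sinapis_australis, Sorghum_maculatus, Xenopus_brevicauda.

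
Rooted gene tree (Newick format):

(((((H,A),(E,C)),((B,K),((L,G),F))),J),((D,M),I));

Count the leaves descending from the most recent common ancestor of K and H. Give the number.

9

The MRCA of K and H is the node subtending (((H,A),(E,C)),((B,K),((L,G),F))).
That clade contains 9 terminal taxa: A, B, C, E, F, G, H, K, L.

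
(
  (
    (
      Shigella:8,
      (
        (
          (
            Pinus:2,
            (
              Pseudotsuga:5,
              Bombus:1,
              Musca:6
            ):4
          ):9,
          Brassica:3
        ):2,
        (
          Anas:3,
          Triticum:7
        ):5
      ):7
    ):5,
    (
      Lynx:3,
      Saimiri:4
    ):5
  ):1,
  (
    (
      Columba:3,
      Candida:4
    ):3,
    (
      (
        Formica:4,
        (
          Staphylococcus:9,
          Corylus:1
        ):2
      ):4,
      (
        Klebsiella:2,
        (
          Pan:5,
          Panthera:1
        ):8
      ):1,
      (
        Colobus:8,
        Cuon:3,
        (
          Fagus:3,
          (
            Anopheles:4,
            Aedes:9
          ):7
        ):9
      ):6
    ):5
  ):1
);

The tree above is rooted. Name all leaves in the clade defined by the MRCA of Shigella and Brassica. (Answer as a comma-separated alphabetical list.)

Tracing Shigella: it sits inside (Shigella,(((Pinus,(Pseudotsuga,Bombus,Musca)),Brassica),(Anas,Triticum))).
Tracing Brassica: it sits inside ((Pinus,(Pseudotsuga,Bombus,Musca)),Brassica).
The smallest clade enclosing both is (Shigella,(((Pinus,(Pseudotsuga,Bombus,Musca)),Brassica),(Anas,Triticum))); the answer is its 8 terminal taxa in alphabetical order.

Anas, Bombus, Brassica, Musca, Pinus, Pseudotsuga, Shigella, Triticum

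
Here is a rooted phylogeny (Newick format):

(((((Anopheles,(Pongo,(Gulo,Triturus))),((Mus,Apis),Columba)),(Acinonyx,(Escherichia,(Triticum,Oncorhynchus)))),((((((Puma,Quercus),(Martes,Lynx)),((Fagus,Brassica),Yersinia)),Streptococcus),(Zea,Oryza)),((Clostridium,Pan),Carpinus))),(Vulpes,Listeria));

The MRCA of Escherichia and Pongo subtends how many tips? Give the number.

The MRCA of Escherichia and Pongo is the node subtending (((Anopheles,(Pongo,(Gulo,Triturus))),((Mus,Apis),Columba)),(Acinonyx,(Escherichia,(Triticum,Oncorhynchus)))).
That clade contains 11 terminal taxa: Acinonyx, Anopheles, Apis, Columba, Escherichia, Gulo, Mus, Oncorhynchus, Pongo, Triticum, Triturus.

11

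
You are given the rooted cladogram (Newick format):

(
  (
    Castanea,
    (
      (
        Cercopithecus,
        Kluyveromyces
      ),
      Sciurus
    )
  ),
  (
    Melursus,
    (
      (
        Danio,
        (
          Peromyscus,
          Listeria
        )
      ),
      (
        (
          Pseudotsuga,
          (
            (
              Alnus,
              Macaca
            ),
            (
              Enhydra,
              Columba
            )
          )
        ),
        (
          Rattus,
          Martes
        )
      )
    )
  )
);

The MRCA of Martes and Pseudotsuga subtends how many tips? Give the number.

The MRCA of Martes and Pseudotsuga is the node subtending ((Pseudotsuga,((Alnus,Macaca),(Enhydra,Columba))),(Rattus,Martes)).
That clade contains 7 terminal taxa: Alnus, Columba, Enhydra, Macaca, Martes, Pseudotsuga, Rattus.

7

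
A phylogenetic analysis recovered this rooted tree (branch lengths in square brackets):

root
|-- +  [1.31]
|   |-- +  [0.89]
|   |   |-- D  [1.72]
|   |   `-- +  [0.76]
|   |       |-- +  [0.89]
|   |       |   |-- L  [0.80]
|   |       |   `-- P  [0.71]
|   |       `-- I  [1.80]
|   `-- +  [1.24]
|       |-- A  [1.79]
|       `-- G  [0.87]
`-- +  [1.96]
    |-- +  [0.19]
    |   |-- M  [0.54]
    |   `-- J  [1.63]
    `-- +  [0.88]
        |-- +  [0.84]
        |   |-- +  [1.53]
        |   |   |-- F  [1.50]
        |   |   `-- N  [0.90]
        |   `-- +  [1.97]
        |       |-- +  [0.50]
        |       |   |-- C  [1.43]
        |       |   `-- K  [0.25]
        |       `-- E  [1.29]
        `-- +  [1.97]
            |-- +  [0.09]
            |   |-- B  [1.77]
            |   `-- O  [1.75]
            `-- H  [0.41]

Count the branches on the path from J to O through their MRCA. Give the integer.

The MRCA of J and O is the node subtending ((M,J),(((F,N),((C,K),E)),((B,O),H))).
From J up to that node: 2 branches. From O up to the same node: 4 branches. Total: 2 + 4 = 6.

6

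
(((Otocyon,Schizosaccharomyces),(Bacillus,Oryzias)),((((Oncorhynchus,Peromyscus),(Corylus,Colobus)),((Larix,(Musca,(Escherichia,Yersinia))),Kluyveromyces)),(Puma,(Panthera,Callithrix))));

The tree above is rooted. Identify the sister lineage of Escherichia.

Escherichia attaches to the tree at the node subtending (Escherichia,Yersinia).
The other lineage descending from that same node — the sister group — is the single tip Yersinia.

Yersinia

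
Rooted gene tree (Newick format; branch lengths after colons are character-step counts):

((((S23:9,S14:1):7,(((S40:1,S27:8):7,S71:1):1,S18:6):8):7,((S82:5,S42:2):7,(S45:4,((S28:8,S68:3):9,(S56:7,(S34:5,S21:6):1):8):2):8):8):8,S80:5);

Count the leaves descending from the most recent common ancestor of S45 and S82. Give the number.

8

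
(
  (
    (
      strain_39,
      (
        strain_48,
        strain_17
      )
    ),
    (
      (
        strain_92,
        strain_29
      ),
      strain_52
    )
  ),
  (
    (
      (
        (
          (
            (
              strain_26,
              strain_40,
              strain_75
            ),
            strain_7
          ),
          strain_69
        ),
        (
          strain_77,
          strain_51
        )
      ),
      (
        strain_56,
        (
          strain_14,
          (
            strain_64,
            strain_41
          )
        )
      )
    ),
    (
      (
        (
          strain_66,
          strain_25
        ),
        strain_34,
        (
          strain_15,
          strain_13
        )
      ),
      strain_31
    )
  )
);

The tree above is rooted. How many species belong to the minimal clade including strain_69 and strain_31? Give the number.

17

The MRCA of strain_69 and strain_31 is the node subtending ((((((strain_26,strain_40,strain_75),strain_7),strain_69),(strain_77,strain_51)),(strain_56,(strain_14,(strain_64,strain_41)))),(((strain_66,strain_25),strain_34,(strain_15,strain_13)),strain_31)).
That clade contains 17 terminal taxa: strain_13, strain_14, strain_15, strain_25, strain_26, strain_31, strain_34, strain_40, strain_41, strain_51, strain_56, strain_64, strain_66, strain_69, strain_7, strain_75, strain_77.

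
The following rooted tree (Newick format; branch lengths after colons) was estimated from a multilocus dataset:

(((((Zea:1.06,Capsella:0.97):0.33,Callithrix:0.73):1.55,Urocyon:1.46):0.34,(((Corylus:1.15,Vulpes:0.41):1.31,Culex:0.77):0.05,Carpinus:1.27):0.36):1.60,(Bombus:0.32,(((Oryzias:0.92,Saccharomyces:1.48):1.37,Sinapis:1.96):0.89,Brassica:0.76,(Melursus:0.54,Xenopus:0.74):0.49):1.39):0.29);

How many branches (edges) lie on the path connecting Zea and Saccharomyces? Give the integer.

10

The MRCA of Zea and Saccharomyces is the root of the tree.
From Zea up to that node: 5 branches. From Saccharomyces up to the same node: 5 branches. Total: 5 + 5 = 10.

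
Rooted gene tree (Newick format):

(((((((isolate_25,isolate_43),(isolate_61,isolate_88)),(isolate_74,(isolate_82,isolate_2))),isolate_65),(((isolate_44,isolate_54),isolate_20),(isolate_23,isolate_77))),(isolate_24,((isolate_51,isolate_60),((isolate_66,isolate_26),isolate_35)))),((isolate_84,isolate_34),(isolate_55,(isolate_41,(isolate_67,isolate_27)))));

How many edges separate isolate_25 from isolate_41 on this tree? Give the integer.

The MRCA of isolate_25 and isolate_41 is the root of the tree.
From isolate_25 up to that node: 7 branches. From isolate_41 up to the same node: 4 branches. Total: 7 + 4 = 11.

11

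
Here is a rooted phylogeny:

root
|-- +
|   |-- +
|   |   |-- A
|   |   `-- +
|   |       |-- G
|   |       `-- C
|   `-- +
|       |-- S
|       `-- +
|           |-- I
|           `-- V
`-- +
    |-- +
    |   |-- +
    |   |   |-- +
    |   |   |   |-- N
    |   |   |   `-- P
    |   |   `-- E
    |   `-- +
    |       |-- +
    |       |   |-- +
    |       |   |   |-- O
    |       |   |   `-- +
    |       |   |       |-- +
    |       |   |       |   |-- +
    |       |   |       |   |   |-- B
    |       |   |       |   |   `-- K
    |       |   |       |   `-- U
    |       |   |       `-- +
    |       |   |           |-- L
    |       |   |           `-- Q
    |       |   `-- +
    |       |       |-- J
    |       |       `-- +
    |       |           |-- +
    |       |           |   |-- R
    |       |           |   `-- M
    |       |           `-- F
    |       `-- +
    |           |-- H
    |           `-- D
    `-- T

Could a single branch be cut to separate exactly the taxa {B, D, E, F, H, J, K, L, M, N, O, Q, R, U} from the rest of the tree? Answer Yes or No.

No

The MRCA of the listed taxa subtends (((N,P),E),(((O,(((B,K),U),(L,Q))),(J,((R,M),F))),(H,D))).
That clade also contains P, which is not in the proposed group, so the group is not monophyletic.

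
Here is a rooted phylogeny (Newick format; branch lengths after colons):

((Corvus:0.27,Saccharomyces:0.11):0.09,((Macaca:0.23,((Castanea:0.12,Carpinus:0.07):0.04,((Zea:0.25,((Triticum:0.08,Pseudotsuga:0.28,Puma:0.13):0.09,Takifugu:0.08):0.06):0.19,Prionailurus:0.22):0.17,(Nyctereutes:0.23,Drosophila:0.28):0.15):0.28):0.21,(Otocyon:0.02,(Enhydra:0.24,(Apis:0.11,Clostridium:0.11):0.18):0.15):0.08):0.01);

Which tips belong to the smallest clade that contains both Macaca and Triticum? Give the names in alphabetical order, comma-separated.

Tracing Macaca: it sits inside (Macaca,((Castanea,Carpinus),((Zea,((Triticum,Pseudotsuga,Puma),Takifugu)),Prionailurus),(Nyctereutes,Drosophila))).
Tracing Triticum: it sits inside (Triticum,Pseudotsuga,Puma).
The smallest clade enclosing both is (Macaca,((Castanea,Carpinus),((Zea,((Triticum,Pseudotsuga,Puma),Takifugu)),Prionailurus),(Nyctereutes,Drosophila))); the answer is its 11 terminal taxa in alphabetical order.

Carpinus, Castanea, Drosophila, Macaca, Nyctereutes, Prionailurus, Pseudotsuga, Puma, Takifugu, Triticum, Zea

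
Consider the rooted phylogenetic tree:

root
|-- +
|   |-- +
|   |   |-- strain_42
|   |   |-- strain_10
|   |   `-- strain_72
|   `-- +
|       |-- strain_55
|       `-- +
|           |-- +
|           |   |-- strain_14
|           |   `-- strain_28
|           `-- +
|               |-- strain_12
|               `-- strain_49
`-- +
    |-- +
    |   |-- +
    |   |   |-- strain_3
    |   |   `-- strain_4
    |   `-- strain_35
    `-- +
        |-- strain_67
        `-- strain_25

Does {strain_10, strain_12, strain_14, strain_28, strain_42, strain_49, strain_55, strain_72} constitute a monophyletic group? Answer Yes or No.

The most recent common ancestor of these taxa subtends ((strain_42,strain_10,strain_72),(strain_55,((strain_14,strain_28),(strain_12,strain_49)))).
That clade has exactly 8 tips — every listed taxon and nothing else — so the group is monophyletic.

Yes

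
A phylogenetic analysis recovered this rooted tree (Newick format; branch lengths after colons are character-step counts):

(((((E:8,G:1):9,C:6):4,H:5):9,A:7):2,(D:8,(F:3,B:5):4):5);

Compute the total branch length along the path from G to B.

39

The path runs G → … → MRCA → … → B; the MRCA is the root of the tree.
Branch lengths along that path: 1 + 9 + 4 + 9 + 2 + 5 + 4 + 5 = 39.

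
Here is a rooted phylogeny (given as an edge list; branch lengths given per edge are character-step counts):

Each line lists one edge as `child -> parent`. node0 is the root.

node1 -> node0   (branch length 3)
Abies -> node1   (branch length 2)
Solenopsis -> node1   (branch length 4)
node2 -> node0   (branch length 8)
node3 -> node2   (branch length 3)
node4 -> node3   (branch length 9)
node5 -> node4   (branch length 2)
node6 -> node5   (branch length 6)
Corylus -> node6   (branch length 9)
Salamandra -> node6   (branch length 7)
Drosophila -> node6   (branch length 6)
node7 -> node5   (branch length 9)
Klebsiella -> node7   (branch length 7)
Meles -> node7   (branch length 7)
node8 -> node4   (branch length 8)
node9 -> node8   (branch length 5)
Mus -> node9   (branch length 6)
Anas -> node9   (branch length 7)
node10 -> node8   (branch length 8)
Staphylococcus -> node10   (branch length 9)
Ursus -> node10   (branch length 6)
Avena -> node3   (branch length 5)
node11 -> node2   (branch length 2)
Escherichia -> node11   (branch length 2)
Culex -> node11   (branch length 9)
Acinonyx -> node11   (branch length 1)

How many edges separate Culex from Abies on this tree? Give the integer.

5

The MRCA of Culex and Abies is the root of the tree.
From Culex up to that node: 3 branches. From Abies up to the same node: 2 branches. Total: 3 + 2 = 5.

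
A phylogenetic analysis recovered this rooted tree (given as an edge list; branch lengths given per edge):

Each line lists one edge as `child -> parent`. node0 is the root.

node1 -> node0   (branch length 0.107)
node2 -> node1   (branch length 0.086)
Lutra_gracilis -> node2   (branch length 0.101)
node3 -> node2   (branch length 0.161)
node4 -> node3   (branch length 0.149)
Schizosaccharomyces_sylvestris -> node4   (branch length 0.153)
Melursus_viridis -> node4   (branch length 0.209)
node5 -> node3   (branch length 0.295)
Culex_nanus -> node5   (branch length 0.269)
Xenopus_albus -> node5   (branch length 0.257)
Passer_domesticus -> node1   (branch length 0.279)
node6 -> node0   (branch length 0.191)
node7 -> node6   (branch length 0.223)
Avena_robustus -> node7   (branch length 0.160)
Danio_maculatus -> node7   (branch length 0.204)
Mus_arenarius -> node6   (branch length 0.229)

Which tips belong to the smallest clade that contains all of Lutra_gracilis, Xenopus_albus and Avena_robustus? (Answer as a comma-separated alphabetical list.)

Avena_robustus, Culex_nanus, Danio_maculatus, Lutra_gracilis, Melursus_viridis, Mus_arenarius, Passer_domesticus, Schizosaccharomyces_sylvestris, Xenopus_albus

Tracing Lutra_gracilis: it sits inside (Lutra_gracilis,((Schizosaccharomyces_sylvestris,Melursus_viridis),(Culex_nanus,Xenopus_albus))).
Tracing Xenopus_albus: it sits inside (Culex_nanus,Xenopus_albus).
Tracing Avena_robustus: it sits inside (Avena_robustus,Danio_maculatus).
The smallest clade enclosing all 3 is the whole tree (their MRCA is the root), so the answer is all 9 tips in alphabetical order.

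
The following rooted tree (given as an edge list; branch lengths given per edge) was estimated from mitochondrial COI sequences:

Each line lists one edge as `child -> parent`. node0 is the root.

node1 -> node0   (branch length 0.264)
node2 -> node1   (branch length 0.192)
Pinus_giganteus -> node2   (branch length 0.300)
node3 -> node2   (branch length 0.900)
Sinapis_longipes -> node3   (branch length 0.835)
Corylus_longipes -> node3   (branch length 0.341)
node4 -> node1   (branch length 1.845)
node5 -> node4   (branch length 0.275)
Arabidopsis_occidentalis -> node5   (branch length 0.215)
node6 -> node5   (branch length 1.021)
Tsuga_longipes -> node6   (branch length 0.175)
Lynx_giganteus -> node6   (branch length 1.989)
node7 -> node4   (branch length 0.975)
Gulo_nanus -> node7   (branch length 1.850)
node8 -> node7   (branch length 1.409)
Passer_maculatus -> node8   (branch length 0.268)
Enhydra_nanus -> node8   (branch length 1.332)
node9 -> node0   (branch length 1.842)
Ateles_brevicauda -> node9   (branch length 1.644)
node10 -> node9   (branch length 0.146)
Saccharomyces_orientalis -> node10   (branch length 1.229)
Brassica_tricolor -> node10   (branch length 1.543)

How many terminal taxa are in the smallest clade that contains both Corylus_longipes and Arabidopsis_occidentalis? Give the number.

The MRCA of Corylus_longipes and Arabidopsis_occidentalis is the node subtending ((Pinus_giganteus,(Sinapis_longipes,Corylus_longipes)),((Arabidopsis_occidentalis,(Tsuga_longipes,Lynx_giganteus)),(Gulo_nanus,(Passer_maculatus,Enhydra_nanus)))).
That clade contains 9 terminal taxa: Arabidopsis_occidentalis, Corylus_longipes, Enhydra_nanus, Gulo_nanus, Lynx_giganteus, Passer_maculatus, Pinus_giganteus, Sinapis_longipes, Tsuga_longipes.

9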